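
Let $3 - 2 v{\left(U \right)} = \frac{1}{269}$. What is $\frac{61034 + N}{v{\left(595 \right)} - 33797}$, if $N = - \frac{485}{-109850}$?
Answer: $- \frac{120235564571}{66576350100} \approx -1.806$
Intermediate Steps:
$v{\left(U \right)} = \frac{403}{269}$ ($v{\left(U \right)} = \frac{3}{2} - \frac{1}{2 \cdot 269} = \frac{3}{2} - \frac{1}{538} = \frac{403}{269}$)
$N = \frac{97}{21970}$ ($N = \left(-485\right) \left(- \frac{1}{109850}\right) = \frac{97}{21970} \approx 0.0044151$)
$\frac{61034 + N}{v{\left(595 \right)} - 33797} = \frac{61034 + \frac{97}{21970}}{\frac{403}{269} - 33797} = \frac{1340917077}{21970 \left(- \frac{9090990}{269}\right)} = \frac{1340917077}{21970} \left(- \frac{269}{9090990}\right) = - \frac{120235564571}{66576350100}$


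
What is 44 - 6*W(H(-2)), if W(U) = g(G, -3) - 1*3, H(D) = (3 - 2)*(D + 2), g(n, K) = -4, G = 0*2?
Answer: 86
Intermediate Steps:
G = 0
H(D) = 2 + D (H(D) = 1*(2 + D) = 2 + D)
W(U) = -7 (W(U) = -4 - 1*3 = -4 - 3 = -7)
44 - 6*W(H(-2)) = 44 - 6*(-7) = 44 + 42 = 86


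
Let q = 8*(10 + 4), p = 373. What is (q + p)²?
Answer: 235225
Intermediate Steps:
q = 112 (q = 8*14 = 112)
(q + p)² = (112 + 373)² = 485² = 235225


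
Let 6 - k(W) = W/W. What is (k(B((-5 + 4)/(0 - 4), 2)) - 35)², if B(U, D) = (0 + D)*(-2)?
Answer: 900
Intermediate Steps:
B(U, D) = -2*D (B(U, D) = D*(-2) = -2*D)
k(W) = 5 (k(W) = 6 - W/W = 6 - 1*1 = 6 - 1 = 5)
(k(B((-5 + 4)/(0 - 4), 2)) - 35)² = (5 - 35)² = (-30)² = 900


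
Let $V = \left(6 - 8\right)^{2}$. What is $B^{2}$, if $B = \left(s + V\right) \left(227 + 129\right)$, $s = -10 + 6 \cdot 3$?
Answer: $18249984$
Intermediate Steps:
$s = 8$ ($s = -10 + 18 = 8$)
$V = 4$ ($V = \left(-2\right)^{2} = 4$)
$B = 4272$ ($B = \left(8 + 4\right) \left(227 + 129\right) = 12 \cdot 356 = 4272$)
$B^{2} = 4272^{2} = 18249984$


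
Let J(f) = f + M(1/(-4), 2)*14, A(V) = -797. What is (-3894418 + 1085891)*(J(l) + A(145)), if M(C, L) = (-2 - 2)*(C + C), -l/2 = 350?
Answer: 4125726163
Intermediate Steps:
l = -700 (l = -2*350 = -700)
M(C, L) = -8*C
J(f) = 28 + f (J(f) = f - 8/(-4)*14 = f - 8*(-1)/4*14 = f - 8*(-¼)*14 = f + 2*14 = f + 28 = 28 + f)
(-3894418 + 1085891)*(J(l) + A(145)) = (-3894418 + 1085891)*((28 - 700) - 797) = -2808527*(-672 - 797) = -2808527*(-1469) = 4125726163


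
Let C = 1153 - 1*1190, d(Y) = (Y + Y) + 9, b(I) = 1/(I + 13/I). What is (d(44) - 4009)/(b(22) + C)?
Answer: 1944264/18367 ≈ 105.86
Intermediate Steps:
d(Y) = 9 + 2*Y (d(Y) = 2*Y + 9 = 9 + 2*Y)
C = -37 (C = 1153 - 1190 = -37)
(d(44) - 4009)/(b(22) + C) = ((9 + 2*44) - 4009)/(22/(13 + 22²) - 37) = ((9 + 88) - 4009)/(22/(13 + 484) - 37) = (97 - 4009)/(22/497 - 37) = -3912/(22*(1/497) - 37) = -3912/(22/497 - 37) = -3912/(-18367/497) = -3912*(-497/18367) = 1944264/18367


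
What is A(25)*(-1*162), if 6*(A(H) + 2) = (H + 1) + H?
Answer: -1053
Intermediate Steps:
A(H) = -11/6 + H/3 (A(H) = -2 + ((H + 1) + H)/6 = -2 + ((1 + H) + H)/6 = -2 + (1 + 2*H)/6 = -2 + (⅙ + H/3) = -11/6 + H/3)
A(25)*(-1*162) = (-11/6 + (⅓)*25)*(-1*162) = (-11/6 + 25/3)*(-162) = (13/2)*(-162) = -1053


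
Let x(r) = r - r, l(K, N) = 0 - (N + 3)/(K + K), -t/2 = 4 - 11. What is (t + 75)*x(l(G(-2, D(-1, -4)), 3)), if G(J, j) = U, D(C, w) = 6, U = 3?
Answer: 0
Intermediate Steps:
G(J, j) = 3
t = 14 (t = -2*(4 - 11) = -2*(-7) = 14)
l(K, N) = -(3 + N)/(2*K) (l(K, N) = 0 - (3 + N)/(2*K) = -(3 + N)/(2*K))
x(r) = 0
(t + 75)*x(l(G(-2, D(-1, -4)), 3)) = (14 + 75)*0 = 89*0 = 0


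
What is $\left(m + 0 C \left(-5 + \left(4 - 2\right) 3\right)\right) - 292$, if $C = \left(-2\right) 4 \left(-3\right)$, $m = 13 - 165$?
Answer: $-444$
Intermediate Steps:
$m = -152$ ($m = 13 - 165 = -152$)
$C = 24$ ($C = \left(-8\right) \left(-3\right) = 24$)
$\left(m + 0 C \left(-5 + \left(4 - 2\right) 3\right)\right) - 292 = \left(-152 + 0 \cdot 24 \left(-5 + \left(4 - 2\right) 3\right)\right) - 292 = \left(-152 + 0 \left(-5 + 2 \cdot 3\right)\right) - 292 = \left(-152 + 0 \left(-5 + 6\right)\right) - 292 = \left(-152 + 0 \cdot 1\right) - 292 = \left(-152 + 0\right) - 292 = -152 - 292 = -444$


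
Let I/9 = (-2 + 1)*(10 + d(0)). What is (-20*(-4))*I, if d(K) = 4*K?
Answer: -7200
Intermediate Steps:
I = -90 (I = 9*((-2 + 1)*(10 + 4*0)) = 9*(-(10 + 0)) = 9*(-1*10) = 9*(-10) = -90)
(-20*(-4))*I = -20*(-4)*(-90) = 80*(-90) = -7200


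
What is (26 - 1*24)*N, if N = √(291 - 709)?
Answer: 2*I*√418 ≈ 40.89*I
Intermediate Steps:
N = I*√418 (N = √(-418) = I*√418 ≈ 20.445*I)
(26 - 1*24)*N = (26 - 1*24)*(I*√418) = (26 - 24)*(I*√418) = 2*(I*√418) = 2*I*√418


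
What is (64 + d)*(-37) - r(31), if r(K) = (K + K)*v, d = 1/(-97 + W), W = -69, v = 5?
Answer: -444511/166 ≈ -2677.8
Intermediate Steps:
d = -1/166 (d = 1/(-97 - 69) = 1/(-166) = -1/166 ≈ -0.0060241)
r(K) = 10*K (r(K) = (K + K)*5 = (2*K)*5 = 10*K)
(64 + d)*(-37) - r(31) = (64 - 1/166)*(-37) - 10*31 = (10623/166)*(-37) - 1*310 = -393051/166 - 310 = -444511/166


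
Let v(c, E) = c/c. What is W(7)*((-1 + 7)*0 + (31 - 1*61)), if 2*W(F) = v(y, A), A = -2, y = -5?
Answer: -15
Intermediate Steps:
v(c, E) = 1
W(F) = ½ (W(F) = (½)*1 = ½)
W(7)*((-1 + 7)*0 + (31 - 1*61)) = ((-1 + 7)*0 + (31 - 1*61))/2 = (6*0 + (31 - 61))/2 = (0 - 30)/2 = (½)*(-30) = -15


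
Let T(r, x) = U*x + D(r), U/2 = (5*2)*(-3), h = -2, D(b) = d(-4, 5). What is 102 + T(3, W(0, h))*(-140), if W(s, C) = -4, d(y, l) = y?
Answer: -32938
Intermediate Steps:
D(b) = -4
U = -60 (U = 2*((5*2)*(-3)) = 2*(10*(-3)) = 2*(-30) = -60)
T(r, x) = -4 - 60*x (T(r, x) = -60*x - 4 = -4 - 60*x)
102 + T(3, W(0, h))*(-140) = 102 + (-4 - 60*(-4))*(-140) = 102 + (-4 + 240)*(-140) = 102 + 236*(-140) = 102 - 33040 = -32938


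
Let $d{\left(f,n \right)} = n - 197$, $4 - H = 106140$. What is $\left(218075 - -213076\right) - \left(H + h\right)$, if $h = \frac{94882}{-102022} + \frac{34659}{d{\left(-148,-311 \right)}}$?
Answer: $\frac{13924826046033}{25913588} \approx 5.3736 \cdot 10^{5}$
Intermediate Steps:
$H = -106136$ ($H = 4 - 106140 = -106136$)
$d{\left(f,n \right)} = -197 + n$
$h = - \frac{1792090277}{25913588}$ ($h = \frac{94882}{-102022} + \frac{34659}{-197 - 311} = 94882 \left(- \frac{1}{102022}\right) + \frac{34659}{-508} = - \frac{47441}{51011} + 34659 \left(- \frac{1}{508}\right) = - \frac{47441}{51011} - \frac{34659}{508} = - \frac{1792090277}{25913588} \approx -69.156$)
$\left(218075 - -213076\right) - \left(H + h\right) = \left(218075 - -213076\right) - \left(-106136 - \frac{1792090277}{25913588}\right) = \left(218075 + 213076\right) - - \frac{2752156666245}{25913588} = 431151 + \frac{2752156666245}{25913588} = \frac{13924826046033}{25913588}$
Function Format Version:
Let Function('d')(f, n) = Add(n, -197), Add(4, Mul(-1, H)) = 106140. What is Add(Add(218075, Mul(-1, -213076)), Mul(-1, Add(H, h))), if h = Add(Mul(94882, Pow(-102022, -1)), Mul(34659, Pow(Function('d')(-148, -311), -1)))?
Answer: Rational(13924826046033, 25913588) ≈ 5.3736e+5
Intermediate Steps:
H = -106136 (H = Add(4, Mul(-1, 106140)) = Add(4, -106140) = -106136)
Function('d')(f, n) = Add(-197, n)
h = Rational(-1792090277, 25913588) (h = Add(Mul(94882, Pow(-102022, -1)), Mul(34659, Pow(Add(-197, -311), -1))) = Add(Mul(94882, Rational(-1, 102022)), Mul(34659, Pow(-508, -1))) = Add(Rational(-47441, 51011), Mul(34659, Rational(-1, 508))) = Add(Rational(-47441, 51011), Rational(-34659, 508)) = Rational(-1792090277, 25913588) ≈ -69.156)
Add(Add(218075, Mul(-1, -213076)), Mul(-1, Add(H, h))) = Add(Add(218075, Mul(-1, -213076)), Mul(-1, Add(-106136, Rational(-1792090277, 25913588)))) = Add(Add(218075, 213076), Mul(-1, Rational(-2752156666245, 25913588))) = Add(431151, Rational(2752156666245, 25913588)) = Rational(13924826046033, 25913588)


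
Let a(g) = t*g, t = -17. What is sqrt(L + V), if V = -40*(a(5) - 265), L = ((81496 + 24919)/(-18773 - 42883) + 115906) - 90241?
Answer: 5*sqrt(1507784424342)/30828 ≈ 199.16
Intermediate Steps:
a(g) = -17*g
L = 1582294825/61656 (L = (106415/(-61656) + 115906) - 90241 = (106415*(-1/61656) + 115906) - 90241 = (-106415/61656 + 115906) - 90241 = 7146193921/61656 - 90241 = 1582294825/61656 ≈ 25663.)
V = 14000 (V = -40*(-17*5 - 265) = -40*(-85 - 265) = -40*(-350) = 14000)
sqrt(L + V) = sqrt(1582294825/61656 + 14000) = sqrt(2445478825/61656) = 5*sqrt(1507784424342)/30828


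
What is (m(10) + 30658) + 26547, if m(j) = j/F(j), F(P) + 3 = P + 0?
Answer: 400445/7 ≈ 57206.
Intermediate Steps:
F(P) = -3 + P (F(P) = -3 + (P + 0) = -3 + P)
m(j) = j/(-3 + j)
(m(10) + 30658) + 26547 = (10/(-3 + 10) + 30658) + 26547 = (10/7 + 30658) + 26547 = 214616/7 + 26547 = 400445/7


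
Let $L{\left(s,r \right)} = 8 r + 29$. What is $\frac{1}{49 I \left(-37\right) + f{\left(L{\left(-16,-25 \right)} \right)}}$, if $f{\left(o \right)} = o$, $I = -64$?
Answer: $\frac{1}{115861} \approx 8.631 \cdot 10^{-6}$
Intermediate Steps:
$L{\left(s,r \right)} = 29 + 8 r$
$\frac{1}{49 I \left(-37\right) + f{\left(L{\left(-16,-25 \right)} \right)}} = \frac{1}{49 \left(-64\right) \left(-37\right) + \left(29 + 8 \left(-25\right)\right)} = \frac{1}{\left(-3136\right) \left(-37\right) + \left(29 - 200\right)} = \frac{1}{116032 - 171} = \frac{1}{115861}$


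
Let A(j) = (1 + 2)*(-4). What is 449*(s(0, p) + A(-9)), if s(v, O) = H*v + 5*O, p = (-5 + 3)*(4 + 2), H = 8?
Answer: -32328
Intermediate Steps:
p = -12 (p = -2*6 = -12)
A(j) = -12 (A(j) = 3*(-4) = -12)
s(v, O) = 5*O + 8*v (s(v, O) = 8*v + 5*O = 5*O + 8*v)
449*(s(0, p) + A(-9)) = 449*((5*(-12) + 8*0) - 12) = 449*((-60 + 0) - 12) = 449*(-60 - 12) = 449*(-72) = -32328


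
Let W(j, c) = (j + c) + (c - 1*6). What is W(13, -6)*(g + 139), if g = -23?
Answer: -580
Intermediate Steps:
W(j, c) = -6 + j + 2*c (W(j, c) = (c + j) + (c - 6) = (c + j) + (-6 + c) = -6 + j + 2*c)
W(13, -6)*(g + 139) = (-6 + 13 + 2*(-6))*(-23 + 139) = (-6 + 13 - 12)*116 = -5*116 = -580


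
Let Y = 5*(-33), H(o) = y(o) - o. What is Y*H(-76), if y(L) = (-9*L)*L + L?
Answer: 8577360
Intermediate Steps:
y(L) = L - 9*L² (y(L) = -9*L² + L = L - 9*L²)
H(o) = -o + o*(1 - 9*o) (H(o) = o*(1 - 9*o) - o = -o + o*(1 - 9*o))
Y = -165
Y*H(-76) = -(-1485)*(-76)² = -(-1485)*5776 = -165*(-51984) = 8577360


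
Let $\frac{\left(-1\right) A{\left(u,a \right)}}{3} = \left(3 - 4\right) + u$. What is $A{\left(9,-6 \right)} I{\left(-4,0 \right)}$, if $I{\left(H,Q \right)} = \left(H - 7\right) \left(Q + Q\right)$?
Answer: $0$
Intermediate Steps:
$A{\left(u,a \right)} = 3 - 3 u$ ($A{\left(u,a \right)} = - 3 \left(\left(3 - 4\right) + u\right) = - 3 \left(-1 + u\right) = 3 - 3 u$)
$I{\left(H,Q \right)} = 2 Q \left(-7 + H\right)$ ($I{\left(H,Q \right)} = \left(-7 + H\right) 2 Q = 2 Q \left(-7 + H\right)$)
$A{\left(9,-6 \right)} I{\left(-4,0 \right)} = \left(3 - 27\right) 2 \cdot 0 \left(-7 - 4\right) = \left(3 - 27\right) 2 \cdot 0 \left(-11\right) = \left(-24\right) 0 = 0$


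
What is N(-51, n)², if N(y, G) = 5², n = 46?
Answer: 625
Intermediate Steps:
N(y, G) = 25
N(-51, n)² = 25² = 625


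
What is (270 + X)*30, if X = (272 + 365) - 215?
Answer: 20760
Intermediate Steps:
X = 422 (X = 637 - 215 = 422)
(270 + X)*30 = (270 + 422)*30 = 692*30 = 20760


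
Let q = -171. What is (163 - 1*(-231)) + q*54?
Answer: -8840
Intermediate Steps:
(163 - 1*(-231)) + q*54 = (163 - 1*(-231)) - 171*54 = (163 + 231) - 9234 = 394 - 9234 = -8840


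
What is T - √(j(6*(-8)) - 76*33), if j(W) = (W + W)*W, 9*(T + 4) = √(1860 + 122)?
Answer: -4 - 10*√21 + √1982/9 ≈ -44.879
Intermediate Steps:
T = -4 + √1982/9 (T = -4 + √(1860 + 122)/9 = -4 + √1982/9 ≈ 0.94663)
j(W) = 2*W² (j(W) = (2*W)*W = 2*W²)
T - √(j(6*(-8)) - 76*33) = (-4 + √1982/9) - √(2*(6*(-8))² - 76*33) = (-4 + √1982/9) - √(2*(-48)² - 2508) = (-4 + √1982/9) - √(2*2304 - 2508) = (-4 + √1982/9) - √(4608 - 2508) = (-4 + √1982/9) - √2100 = (-4 + √1982/9) - 10*√21 = -4 - 10*√21 + √1982/9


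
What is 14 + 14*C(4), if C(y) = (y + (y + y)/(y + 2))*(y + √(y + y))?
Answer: 938/3 + 448*√2/3 ≈ 523.86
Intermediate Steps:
C(y) = (y + √2*√y)*(y + 2*y/(2 + y)) (C(y) = (y + (2*y)/(2 + y))*(y + √(2*y)) = (y + 2*y/(2 + y))*(y + √2*√y) = (y + √2*√y)*(y + 2*y/(2 + y)))
14 + 14*C(4) = 14 + 14*((4³ + 4*4² + √2*4^(5/2) + 4*√2*4^(3/2))/(2 + 4)) = 14 + 14*((64 + 4*16 + √2*32 + 4*√2*8)/6) = 14 + 14*((64 + 64 + 32*√2 + 32*√2)/6) = 14 + 14*((128 + 64*√2)/6) = 14 + 14*(64/3 + 32*√2/3) = 14 + (896/3 + 448*√2/3) = 938/3 + 448*√2/3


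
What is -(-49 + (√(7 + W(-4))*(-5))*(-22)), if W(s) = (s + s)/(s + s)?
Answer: 49 - 220*√2 ≈ -262.13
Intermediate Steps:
W(s) = 1 (W(s) = (2*s)/((2*s)) = (2*s)*(1/(2*s)) = 1)
-(-49 + (√(7 + W(-4))*(-5))*(-22)) = -(-49 + (√(7 + 1)*(-5))*(-22)) = -(-49 + (√8*(-5))*(-22)) = -(-49 + ((2*√2)*(-5))*(-22)) = -(-49 - 10*√2*(-22)) = -(-49 + 220*√2) = 49 - 220*√2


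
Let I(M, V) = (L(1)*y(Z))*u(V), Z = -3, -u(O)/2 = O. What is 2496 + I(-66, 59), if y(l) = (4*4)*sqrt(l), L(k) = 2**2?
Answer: 2496 - 7552*I*sqrt(3) ≈ 2496.0 - 13080.0*I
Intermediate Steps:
u(O) = -2*O
L(k) = 4
y(l) = 16*sqrt(l)
I(M, V) = -128*I*V*sqrt(3) (I(M, V) = (4*(16*sqrt(-3)))*(-2*V) = (4*(16*(I*sqrt(3))))*(-2*V) = (4*(16*I*sqrt(3)))*(-2*V) = (64*I*sqrt(3))*(-2*V) = -128*I*V*sqrt(3))
2496 + I(-66, 59) = 2496 - 128*I*59*sqrt(3) = 2496 - 7552*I*sqrt(3)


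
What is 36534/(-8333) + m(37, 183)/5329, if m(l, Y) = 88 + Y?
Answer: -192431443/44406557 ≈ -4.3334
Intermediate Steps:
36534/(-8333) + m(37, 183)/5329 = 36534/(-8333) + (88 + 183)/5329 = 36534*(-1/8333) + 271*(1/5329) = -36534/8333 + 271/5329 = -192431443/44406557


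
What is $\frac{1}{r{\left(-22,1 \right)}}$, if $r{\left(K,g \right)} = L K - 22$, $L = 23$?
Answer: $- \frac{1}{528} \approx -0.0018939$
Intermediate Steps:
$r{\left(K,g \right)} = -22 + 23 K$ ($r{\left(K,g \right)} = 23 K - 22 = -22 + 23 K$)
$\frac{1}{r{\left(-22,1 \right)}} = \frac{1}{-22 + 23 \left(-22\right)} = \frac{1}{-22 - 506} = \frac{1}{-528} = - \frac{1}{528}$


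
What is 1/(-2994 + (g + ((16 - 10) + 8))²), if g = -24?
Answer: -1/2894 ≈ -0.00034554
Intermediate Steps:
1/(-2994 + (g + ((16 - 10) + 8))²) = 1/(-2994 + (-24 + ((16 - 10) + 8))²) = 1/(-2994 + (-24 + (6 + 8))²) = 1/(-2994 + (-24 + 14)²) = 1/(-2994 + (-10)²) = 1/(-2994 + 100) = 1/(-2894) = -1/2894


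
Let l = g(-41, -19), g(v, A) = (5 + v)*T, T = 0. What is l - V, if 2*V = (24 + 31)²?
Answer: -3025/2 ≈ -1512.5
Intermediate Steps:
V = 3025/2 (V = (24 + 31)²/2 = (½)*55² = (½)*3025 = 3025/2 ≈ 1512.5)
g(v, A) = 0 (g(v, A) = (5 + v)*0 = 0)
l = 0
l - V = 0 - 1*3025/2 = 0 - 3025/2 = -3025/2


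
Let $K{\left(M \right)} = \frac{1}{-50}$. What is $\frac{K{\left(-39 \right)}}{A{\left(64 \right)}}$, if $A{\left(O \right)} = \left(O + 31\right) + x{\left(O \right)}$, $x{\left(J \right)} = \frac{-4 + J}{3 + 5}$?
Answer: $- \frac{1}{5125} \approx -0.00019512$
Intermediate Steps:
$x{\left(J \right)} = - \frac{1}{2} + \frac{J}{8}$ ($x{\left(J \right)} = \frac{-4 + J}{8} = \left(-4 + J\right) \frac{1}{8} = - \frac{1}{2} + \frac{J}{8}$)
$K{\left(M \right)} = - \frac{1}{50}$
$A{\left(O \right)} = \frac{61}{2} + \frac{9 O}{8}$ ($A{\left(O \right)} = \left(O + 31\right) + \left(- \frac{1}{2} + \frac{O}{8}\right) = \left(31 + O\right) + \left(- \frac{1}{2} + \frac{O}{8}\right) = \frac{61}{2} + \frac{9 O}{8}$)
$\frac{K{\left(-39 \right)}}{A{\left(64 \right)}} = - \frac{1}{50 \left(\frac{61}{2} + \frac{9}{8} \cdot 64\right)} = - \frac{1}{50 \left(\frac{61}{2} + 72\right)} = - \frac{1}{50 \cdot \frac{205}{2}} = \left(- \frac{1}{50}\right) \frac{2}{205} = - \frac{1}{5125}$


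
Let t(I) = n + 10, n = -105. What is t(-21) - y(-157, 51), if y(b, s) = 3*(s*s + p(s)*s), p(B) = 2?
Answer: -8204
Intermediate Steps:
t(I) = -95 (t(I) = -105 + 10 = -95)
y(b, s) = 3*s**2 + 6*s (y(b, s) = 3*(s*s + 2*s) = 3*(s**2 + 2*s) = 3*s**2 + 6*s)
t(-21) - y(-157, 51) = -95 - 3*51*(2 + 51) = -95 - 3*51*53 = -95 - 1*8109 = -95 - 8109 = -8204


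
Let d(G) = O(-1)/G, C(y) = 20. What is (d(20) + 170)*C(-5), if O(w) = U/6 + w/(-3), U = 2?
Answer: 10202/3 ≈ 3400.7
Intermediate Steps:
O(w) = 1/3 - w/3 (O(w) = 2/6 + w/(-3) = 2*(1/6) + w*(-1/3) = 1/3 - w/3)
d(G) = 2/(3*G) (d(G) = (1/3 - 1/3*(-1))/G = (1/3 + 1/3)/G = 2/(3*G))
(d(20) + 170)*C(-5) = ((2/3)/20 + 170)*20 = ((2/3)*(1/20) + 170)*20 = (1/30 + 170)*20 = (5101/30)*20 = 10202/3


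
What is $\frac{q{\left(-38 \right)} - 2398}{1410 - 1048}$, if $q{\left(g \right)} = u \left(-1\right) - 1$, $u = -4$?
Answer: $- \frac{2395}{362} \approx -6.616$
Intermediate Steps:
$q{\left(g \right)} = 3$ ($q{\left(g \right)} = \left(-4\right) \left(-1\right) - 1 = 4 - 1 = 3$)
$\frac{q{\left(-38 \right)} - 2398}{1410 - 1048} = \frac{3 - 2398}{1410 - 1048} = - \frac{2395}{362}$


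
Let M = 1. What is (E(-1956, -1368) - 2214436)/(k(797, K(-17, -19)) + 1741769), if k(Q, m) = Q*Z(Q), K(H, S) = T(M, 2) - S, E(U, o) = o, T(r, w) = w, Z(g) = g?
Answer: -1107902/1188489 ≈ -0.93219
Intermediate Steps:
K(H, S) = 2 - S
k(Q, m) = Q**2 (k(Q, m) = Q*Q = Q**2)
(E(-1956, -1368) - 2214436)/(k(797, K(-17, -19)) + 1741769) = (-1368 - 2214436)/(797**2 + 1741769) = -2215804/(635209 + 1741769) = -2215804/2376978 = -2215804*1/2376978 = -1107902/1188489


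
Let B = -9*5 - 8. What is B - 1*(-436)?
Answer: 383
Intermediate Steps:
B = -53 (B = -45 - 8 = -53)
B - 1*(-436) = -53 - 1*(-436) = -53 + 436 = 383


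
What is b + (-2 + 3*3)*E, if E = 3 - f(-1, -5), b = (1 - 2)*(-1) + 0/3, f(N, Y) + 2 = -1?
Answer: 43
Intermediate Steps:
f(N, Y) = -3 (f(N, Y) = -2 - 1 = -3)
b = 1 (b = -1*(-1) + 0*(⅓) = 1 + 0 = 1)
E = 6 (E = 3 - 1*(-3) = 3 + 3 = 6)
b + (-2 + 3*3)*E = 1 + (-2 + 3*3)*6 = 1 + (-2 + 9)*6 = 1 + 7*6 = 1 + 42 = 43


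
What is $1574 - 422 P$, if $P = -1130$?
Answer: $478434$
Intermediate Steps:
$1574 - 422 P = 1574 - -476860 = 1574 + 476860 = 478434$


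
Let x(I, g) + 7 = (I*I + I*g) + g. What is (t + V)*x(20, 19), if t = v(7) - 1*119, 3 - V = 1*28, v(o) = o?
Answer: -108504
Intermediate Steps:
x(I, g) = -7 + g + I**2 + I*g (x(I, g) = -7 + ((I*I + I*g) + g) = -7 + ((I**2 + I*g) + g) = -7 + (g + I**2 + I*g) = -7 + g + I**2 + I*g)
V = -25 (V = 3 - 28 = -25)
t = -112 (t = 7 - 1*119 = 7 - 119 = -112)
(t + V)*x(20, 19) = (-112 - 25)*(-7 + 19 + 20**2 + 20*19) = -137*(-7 + 19 + 400 + 380) = -137*792 = -108504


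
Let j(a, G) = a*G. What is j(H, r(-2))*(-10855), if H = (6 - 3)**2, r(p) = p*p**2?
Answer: 781560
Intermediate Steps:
r(p) = p**3
H = 9 (H = 3**2 = 9)
j(a, G) = G*a
j(H, r(-2))*(-10855) = ((-2)**3*9)*(-10855) = -8*9*(-10855) = -72*(-10855) = 781560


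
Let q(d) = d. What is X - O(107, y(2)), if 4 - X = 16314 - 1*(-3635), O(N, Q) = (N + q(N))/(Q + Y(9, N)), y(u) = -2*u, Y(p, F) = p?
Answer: -99939/5 ≈ -19988.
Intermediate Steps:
O(N, Q) = 2*N/(9 + Q) (O(N, Q) = (N + N)/(Q + 9) = (2*N)/(9 + Q) = 2*N/(9 + Q))
X = -19945 (X = 4 - (16314 - 1*(-3635)) = 4 - (16314 + 3635) = 4 - 1*19949 = 4 - 19949 = -19945)
X - O(107, y(2)) = -19945 - 2*107/(9 - 2*2) = -19945 - 2*107/(9 - 4) = -19945 - 2*107/5 = -19945 - 1*214/5 = -19945 - 214/5 = -99939/5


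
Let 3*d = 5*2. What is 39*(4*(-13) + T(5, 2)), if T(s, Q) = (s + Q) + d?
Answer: -1625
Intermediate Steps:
d = 10/3 (d = (5*2)/3 = (⅓)*10 = 10/3 ≈ 3.3333)
T(s, Q) = 10/3 + Q + s (T(s, Q) = (s + Q) + 10/3 = (Q + s) + 10/3 = 10/3 + Q + s)
39*(4*(-13) + T(5, 2)) = 39*(4*(-13) + (10/3 + 2 + 5)) = 39*(-52 + 31/3) = 39*(-125/3) = -1625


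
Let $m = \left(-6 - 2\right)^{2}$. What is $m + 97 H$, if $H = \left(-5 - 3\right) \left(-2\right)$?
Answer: $1616$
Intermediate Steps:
$m = 64$ ($m = \left(-8\right)^{2} = 64$)
$H = 16$ ($H = \left(-8\right) \left(-2\right) = 16$)
$m + 97 H = 64 + 97 \cdot 16 = 64 + 1552 = 1616$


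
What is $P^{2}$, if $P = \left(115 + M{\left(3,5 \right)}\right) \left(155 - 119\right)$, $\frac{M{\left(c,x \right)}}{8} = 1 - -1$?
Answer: $22240656$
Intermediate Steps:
$M{\left(c,x \right)} = 16$ ($M{\left(c,x \right)} = 8 \left(1 - -1\right) = 8 \left(1 + 1\right) = 8 \cdot 2 = 16$)
$P = 4716$ ($P = \left(115 + 16\right) \left(155 - 119\right) = 131 \cdot 36 = 4716$)
$P^{2} = 4716^{2} = 22240656$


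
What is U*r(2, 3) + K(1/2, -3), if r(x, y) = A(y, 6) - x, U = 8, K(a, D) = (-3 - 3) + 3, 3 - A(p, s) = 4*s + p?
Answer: -211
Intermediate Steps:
A(p, s) = 3 - p - 4*s (A(p, s) = 3 - (4*s + p) = 3 - (p + 4*s) = 3 + (-p - 4*s) = 3 - p - 4*s)
K(a, D) = -3 (K(a, D) = -6 + 3 = -3)
r(x, y) = -21 - x - y (r(x, y) = (3 - y - 4*6) - x = (3 - y - 24) - x = (-21 - y) - x = -21 - x - y)
U*r(2, 3) + K(1/2, -3) = 8*(-21 - 1*2 - 1*3) - 3 = 8*(-21 - 2 - 3) - 3 = 8*(-26) - 3 = -208 - 3 = -211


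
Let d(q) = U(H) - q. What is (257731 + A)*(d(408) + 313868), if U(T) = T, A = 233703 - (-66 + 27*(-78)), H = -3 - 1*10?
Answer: 154719319882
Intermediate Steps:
H = -13 (H = -3 - 10 = -13)
A = 235875 (A = 233703 - (-66 - 2106) = 233703 - 1*(-2172) = 233703 + 2172 = 235875)
d(q) = -13 - q
(257731 + A)*(d(408) + 313868) = (257731 + 235875)*((-13 - 1*408) + 313868) = 493606*((-13 - 408) + 313868) = 493606*(-421 + 313868) = 493606*313447 = 154719319882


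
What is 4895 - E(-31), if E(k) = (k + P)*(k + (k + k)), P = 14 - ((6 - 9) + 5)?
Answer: 3128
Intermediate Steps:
P = 12 (P = 14 - (-3 + 5) = 14 - 1*2 = 14 - 2 = 12)
E(k) = 3*k*(12 + k) (E(k) = (k + 12)*(k + (k + k)) = (12 + k)*(k + 2*k) = (12 + k)*(3*k) = 3*k*(12 + k))
4895 - E(-31) = 4895 - 3*(-31)*(12 - 31) = 4895 - 3*(-31)*(-19) = 4895 - 1*1767 = 4895 - 1767 = 3128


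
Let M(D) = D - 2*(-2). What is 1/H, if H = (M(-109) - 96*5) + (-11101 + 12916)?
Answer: 1/1230 ≈ 0.00081301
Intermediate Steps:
M(D) = 4 + D (M(D) = D + 4 = 4 + D)
H = 1230 (H = ((4 - 109) - 96*5) + (-11101 + 12916) = (-105 - 480) + 1815 = -585 + 1815 = 1230)
1/H = 1/1230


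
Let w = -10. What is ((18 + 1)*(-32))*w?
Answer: 6080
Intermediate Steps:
((18 + 1)*(-32))*w = ((18 + 1)*(-32))*(-10) = (19*(-32))*(-10) = -608*(-10) = 6080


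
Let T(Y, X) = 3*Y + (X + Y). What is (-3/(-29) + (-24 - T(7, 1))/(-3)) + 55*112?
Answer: 537466/87 ≈ 6177.8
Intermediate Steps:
T(Y, X) = X + 4*Y
(-3/(-29) + (-24 - T(7, 1))/(-3)) + 55*112 = (-3/(-29) + (-24 - (1 + 4*7))/(-3)) + 55*112 = (-3*(-1/29) + (-24 - (1 + 28))*(-⅓)) + 6160 = (3/29 + (-24 - 1*29)*(-⅓)) + 6160 = (3/29 + (-24 - 29)*(-⅓)) + 6160 = (3/29 - 53*(-⅓)) + 6160 = (3/29 + 53/3) + 6160 = 1546/87 + 6160 = 537466/87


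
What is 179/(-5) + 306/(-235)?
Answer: -8719/235 ≈ -37.102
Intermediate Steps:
179/(-5) + 306/(-235) = 179*(-⅕) + 306*(-1/235) = -179/5 - 306/235 = -8719/235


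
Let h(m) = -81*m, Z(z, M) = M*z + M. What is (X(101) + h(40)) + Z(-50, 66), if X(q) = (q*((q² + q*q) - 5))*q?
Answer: 208063323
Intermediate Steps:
Z(z, M) = M + M*z
X(q) = q²*(-5 + 2*q²) (X(q) = (q*((q² + q²) - 5))*q = (q*(2*q² - 5))*q = (q*(-5 + 2*q²))*q = q²*(-5 + 2*q²))
(X(101) + h(40)) + Z(-50, 66) = (101²*(-5 + 2*101²) - 81*40) + 66*(1 - 50) = (10201*(-5 + 2*10201) - 3240) + 66*(-49) = (10201*(-5 + 20402) - 3240) - 3234 = (10201*20397 - 3240) - 3234 = (208069797 - 3240) - 3234 = 208066557 - 3234 = 208063323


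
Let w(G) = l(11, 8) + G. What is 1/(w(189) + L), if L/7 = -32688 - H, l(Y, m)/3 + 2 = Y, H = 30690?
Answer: -1/443430 ≈ -2.2551e-6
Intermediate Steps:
l(Y, m) = -6 + 3*Y
L = -443646 (L = 7*(-32688 - 1*30690) = 7*(-32688 - 30690) = 7*(-63378) = -443646)
w(G) = 27 + G (w(G) = (-6 + 3*11) + G = (-6 + 33) + G = 27 + G)
1/(w(189) + L) = 1/((27 + 189) - 443646) = 1/(216 - 443646) = 1/(-443430) = -1/443430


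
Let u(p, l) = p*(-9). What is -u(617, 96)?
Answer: 5553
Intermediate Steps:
u(p, l) = -9*p
-u(617, 96) = -(-9)*617 = -1*(-5553) = 5553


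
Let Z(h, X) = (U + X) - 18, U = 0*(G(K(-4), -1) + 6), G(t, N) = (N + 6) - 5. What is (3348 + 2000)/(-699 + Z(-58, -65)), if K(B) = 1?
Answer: -2674/391 ≈ -6.8389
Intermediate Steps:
G(t, N) = 1 + N (G(t, N) = (6 + N) - 5 = 1 + N)
U = 0 (U = 0*((1 - 1) + 6) = 0*(0 + 6) = 0*6 = 0)
Z(h, X) = -18 + X (Z(h, X) = (0 + X) - 18 = X - 18 = -18 + X)
(3348 + 2000)/(-699 + Z(-58, -65)) = (3348 + 2000)/(-699 + (-18 - 65)) = 5348/(-699 - 83) = 5348/(-782) = 5348*(-1/782) = -2674/391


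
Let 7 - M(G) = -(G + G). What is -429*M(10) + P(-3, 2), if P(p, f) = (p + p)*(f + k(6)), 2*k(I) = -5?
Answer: -11580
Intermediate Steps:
k(I) = -5/2 (k(I) = (½)*(-5) = -5/2)
P(p, f) = 2*p*(-5/2 + f) (P(p, f) = (p + p)*(f - 5/2) = (2*p)*(-5/2 + f) = 2*p*(-5/2 + f))
M(G) = 7 + 2*G (M(G) = 7 - (-1)*(G + G) = 7 - (-1)*2*G = 7 - (-2)*G = 7 + 2*G)
-429*M(10) + P(-3, 2) = -429*(7 + 2*10) - 3*(-5 + 2*2) = -429*(7 + 20) - 3*(-5 + 4) = -429*27 - 3*(-1) = -11583 + 3 = -11580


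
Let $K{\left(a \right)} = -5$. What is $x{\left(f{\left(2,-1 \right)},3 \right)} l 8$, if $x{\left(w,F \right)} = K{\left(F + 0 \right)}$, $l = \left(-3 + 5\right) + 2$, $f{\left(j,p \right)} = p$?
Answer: $-160$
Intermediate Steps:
$l = 4$ ($l = 2 + 2 = 4$)
$x{\left(w,F \right)} = -5$
$x{\left(f{\left(2,-1 \right)},3 \right)} l 8 = \left(-5\right) 4 \cdot 8 = \left(-20\right) 8 = -160$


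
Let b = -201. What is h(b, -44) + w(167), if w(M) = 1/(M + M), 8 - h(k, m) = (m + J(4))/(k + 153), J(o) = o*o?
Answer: 14869/2004 ≈ 7.4197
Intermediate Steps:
J(o) = o²
h(k, m) = 8 - (16 + m)/(153 + k) (h(k, m) = 8 - (m + 4²)/(k + 153) = 8 - (m + 16)/(153 + k) = 8 - (16 + m)/(153 + k))
w(M) = 1/(2*M)
h(b, -44) + w(167) = (1208 - 1*(-44) + 8*(-201))/(153 - 201) + (½)/167 = (1208 + 44 - 1608)/(-48) + (½)*(1/167) = -1/48*(-356) + 1/334 = 89/12 + 1/334 = 14869/2004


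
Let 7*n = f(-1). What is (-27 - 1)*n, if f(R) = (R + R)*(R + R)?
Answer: -16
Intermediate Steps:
f(R) = 4*R² (f(R) = (2*R)*(2*R) = 4*R²)
n = 4/7 (n = (4*(-1)²)/7 = (4*1)/7 = (⅐)*4 = 4/7 ≈ 0.57143)
(-27 - 1)*n = (-27 - 1)*(4/7) = -28*4/7 = -16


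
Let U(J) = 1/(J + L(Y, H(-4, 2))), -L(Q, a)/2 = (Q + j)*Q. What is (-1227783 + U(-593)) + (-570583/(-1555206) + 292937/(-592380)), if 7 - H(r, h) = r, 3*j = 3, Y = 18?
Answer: -240740755216802359879/196077588661260 ≈ -1.2278e+6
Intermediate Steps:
j = 1 (j = (1/3)*3 = 1)
H(r, h) = 7 - r
L(Q, a) = -2*Q*(1 + Q) (L(Q, a) = -2*(Q + 1)*Q = -2*(1 + Q)*Q = -2*Q*(1 + Q))
U(J) = 1/(-684 + J) (U(J) = 1/(J - 2*18*(1 + 18)) = 1/(J - 2*18*19) = 1/(J - 684) = 1/(-684 + J))
(-1227783 + U(-593)) + (-570583/(-1555206) + 292937/(-592380)) = (-1227783 + 1/(-684 - 593)) + (-570583/(-1555206) + 292937/(-592380)) = (-1227783 + 1/(-1277)) + (-570583*(-1/1555206) + 292937*(-1/592380)) = (-1227783 - 1/1277) + (570583/1555206 - 292937/592380) = -1567878892/1277 - 19595903747/153545488380 = -240740755216802359879/196077588661260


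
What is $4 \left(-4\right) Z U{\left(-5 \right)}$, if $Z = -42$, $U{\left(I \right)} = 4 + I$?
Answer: $-672$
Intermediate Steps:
$4 \left(-4\right) Z U{\left(-5 \right)} = 4 \left(-4\right) \left(-42\right) \left(4 - 5\right) = \left(-16\right) \left(-42\right) \left(-1\right) = 672 \left(-1\right) = -672$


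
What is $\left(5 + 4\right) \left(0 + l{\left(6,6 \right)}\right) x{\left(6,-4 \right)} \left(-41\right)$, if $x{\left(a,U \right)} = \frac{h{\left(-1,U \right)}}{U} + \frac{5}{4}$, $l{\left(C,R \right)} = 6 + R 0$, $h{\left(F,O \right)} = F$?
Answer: $-3321$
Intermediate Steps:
$l{\left(C,R \right)} = 6$ ($l{\left(C,R \right)} = 6 + 0 = 6$)
$x{\left(a,U \right)} = \frac{5}{4} - \frac{1}{U}$ ($x{\left(a,U \right)} = - \frac{1}{U} + \frac{5}{4} = \frac{5}{4} - \frac{1}{U}$)
$\left(5 + 4\right) \left(0 + l{\left(6,6 \right)}\right) x{\left(6,-4 \right)} \left(-41\right) = \left(5 + 4\right) \left(0 + 6\right) \left(\frac{5}{4} - \frac{1}{-4}\right) \left(-41\right) = 9 \cdot 6 \left(\frac{5}{4} - - \frac{1}{4}\right) \left(-41\right) = 54 \left(\frac{5}{4} + \frac{1}{4}\right) \left(-41\right) = 54 \cdot \frac{3}{2} \left(-41\right) = 81 \left(-41\right) = -3321$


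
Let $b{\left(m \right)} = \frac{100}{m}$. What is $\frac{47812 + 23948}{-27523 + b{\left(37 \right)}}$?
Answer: $- \frac{68080}{26109} \approx -2.6075$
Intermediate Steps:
$\frac{47812 + 23948}{-27523 + b{\left(37 \right)}} = \frac{47812 + 23948}{-27523 + \frac{100}{37}} = \frac{71760}{-27523 + 100 \cdot \frac{1}{37}} = \frac{71760}{-27523 + \frac{100}{37}} = \frac{71760}{- \frac{1018251}{37}} = 71760 \left(- \frac{37}{1018251}\right) = - \frac{68080}{26109}$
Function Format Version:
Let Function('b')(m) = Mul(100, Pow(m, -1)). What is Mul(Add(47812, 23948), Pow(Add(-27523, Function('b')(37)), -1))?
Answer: Rational(-68080, 26109) ≈ -2.6075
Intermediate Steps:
Mul(Add(47812, 23948), Pow(Add(-27523, Function('b')(37)), -1)) = Mul(Add(47812, 23948), Pow(Add(-27523, Mul(100, Pow(37, -1))), -1)) = Mul(71760, Pow(Add(-27523, Mul(100, Rational(1, 37))), -1)) = Mul(71760, Pow(Add(-27523, Rational(100, 37)), -1)) = Mul(71760, Pow(Rational(-1018251, 37), -1)) = Mul(71760, Rational(-37, 1018251)) = Rational(-68080, 26109)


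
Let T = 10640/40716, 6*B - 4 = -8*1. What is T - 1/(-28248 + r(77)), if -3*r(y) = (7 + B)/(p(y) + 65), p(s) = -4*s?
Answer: 164352691093/628841895903 ≈ 0.26136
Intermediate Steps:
B = -2/3 (B = 2/3 + (-8*1)/6 = 2/3 + (1/6)*(-8) = 2/3 - 4/3 = -2/3 ≈ -0.66667)
T = 2660/10179 (T = 10640*(1/40716) = 2660/10179 ≈ 0.26132)
r(y) = -19/(9*(65 - 4*y)) (r(y) = -(7 - 2/3)/(3*(-4*y + 65)) = -19/(9*(65 - 4*y)))
T - 1/(-28248 + r(77)) = 2660/10179 - 1/(-28248 + 19/(9*(-65 + 4*77))) = 2660/10179 - 1/(-28248 + 19/(9*(-65 + 308))) = 2660/10179 - 1/(-28248 + (19/9)/243) = 2660/10179 - 1/(-28248 + (19/9)*(1/243)) = 2660/10179 - 1/(-28248 + 19/2187) = 2660/10179 - 1/(-61778357/2187) = 2660/10179 - 1*(-2187/61778357) = 2660/10179 + 2187/61778357 = 164352691093/628841895903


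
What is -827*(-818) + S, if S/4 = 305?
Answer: 677706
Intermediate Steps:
S = 1220 (S = 4*305 = 1220)
-827*(-818) + S = -827*(-818) + 1220 = 676486 + 1220 = 677706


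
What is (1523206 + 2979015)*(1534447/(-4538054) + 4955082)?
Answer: 101238869058848933801/4538054 ≈ 2.2309e+13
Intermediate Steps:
(1523206 + 2979015)*(1534447/(-4538054) + 4955082) = 4502221*(1534447*(-1/4538054) + 4955082) = 4502221*(-1534447/4538054 + 4955082) = 4502221*(22486428155981/4538054) = 101238869058848933801/4538054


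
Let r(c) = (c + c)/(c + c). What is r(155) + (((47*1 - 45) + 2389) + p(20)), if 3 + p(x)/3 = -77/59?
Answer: 140366/59 ≈ 2379.1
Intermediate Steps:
p(x) = -762/59 (p(x) = -9 + 3*(-77/59) = -9 - 231/59 = -762/59)
r(c) = 1 (r(c) = (2*c)/((2*c)) = (2*c)*(1/(2*c)) = 1)
r(155) + (((47*1 - 45) + 2389) + p(20)) = 1 + (((47*1 - 45) + 2389) - 762/59) = 1 + (((47 - 45) + 2389) - 762/59) = 1 + ((2 + 2389) - 762/59) = 1 + (2391 - 762/59) = 1 + 140307/59 = 140366/59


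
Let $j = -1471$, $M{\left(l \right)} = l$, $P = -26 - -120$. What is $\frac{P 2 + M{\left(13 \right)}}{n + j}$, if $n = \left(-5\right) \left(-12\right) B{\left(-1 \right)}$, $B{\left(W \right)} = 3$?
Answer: $- \frac{201}{1291} \approx -0.15569$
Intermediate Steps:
$P = 94$ ($P = -26 + 120 = 94$)
$n = 180$ ($n = \left(-5\right) \left(-12\right) 3 = 60 \cdot 3 = 180$)
$\frac{P 2 + M{\left(13 \right)}}{n + j} = \frac{94 \cdot 2 + 13}{180 - 1471} = \frac{188 + 13}{-1291} = 201 \left(- \frac{1}{1291}\right) = - \frac{201}{1291}$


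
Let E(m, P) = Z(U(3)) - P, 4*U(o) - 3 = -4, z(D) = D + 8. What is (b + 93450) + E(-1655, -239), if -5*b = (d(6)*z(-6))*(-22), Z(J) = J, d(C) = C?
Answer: 1874831/20 ≈ 93742.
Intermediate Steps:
z(D) = 8 + D
U(o) = -1/4 (U(o) = 3/4 + (1/4)*(-4) = 3/4 - 1 = -1/4)
E(m, P) = -1/4 - P
b = 264/5 (b = -6*(8 - 6)*(-22)/5 = -6*2*(-22)/5 = -12*(-22)/5 = -1/5*(-264) = 264/5 ≈ 52.800)
(b + 93450) + E(-1655, -239) = (264/5 + 93450) + (-1/4 - 1*(-239)) = 467514/5 + (-1/4 + 239) = 467514/5 + 955/4 = 1874831/20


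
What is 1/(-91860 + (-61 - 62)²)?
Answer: -1/76731 ≈ -1.3033e-5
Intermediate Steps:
1/(-91860 + (-61 - 62)²) = 1/(-91860 + (-123)²) = 1/(-91860 + 15129) = 1/(-76731) = -1/76731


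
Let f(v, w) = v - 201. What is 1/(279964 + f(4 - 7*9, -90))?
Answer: 1/279704 ≈ 3.5752e-6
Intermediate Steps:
f(v, w) = -201 + v
1/(279964 + f(4 - 7*9, -90)) = 1/(279964 + (-201 + (4 - 7*9))) = 1/(279964 + (-201 + (4 - 63))) = 1/(279964 + (-201 - 59)) = 1/(279964 - 260) = 1/279704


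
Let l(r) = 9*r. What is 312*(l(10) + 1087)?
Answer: 367224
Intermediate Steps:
312*(l(10) + 1087) = 312*(9*10 + 1087) = 312*(90 + 1087) = 312*1177 = 367224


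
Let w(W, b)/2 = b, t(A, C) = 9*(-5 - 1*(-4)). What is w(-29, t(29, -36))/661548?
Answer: -3/110258 ≈ -2.7209e-5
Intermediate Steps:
t(A, C) = -9 (t(A, C) = 9*(-5 + 4) = 9*(-1) = -9)
w(W, b) = 2*b
w(-29, t(29, -36))/661548 = (2*(-9))/661548 = -18*1/661548 = -3/110258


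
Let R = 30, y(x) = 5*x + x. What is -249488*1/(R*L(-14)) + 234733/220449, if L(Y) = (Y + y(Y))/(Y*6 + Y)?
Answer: -9165389687/1102245 ≈ -8315.2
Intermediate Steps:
y(x) = 6*x
L(Y) = 1 (L(Y) = (Y + 6*Y)/(Y*6 + Y) = (7*Y)/(6*Y + Y) = (7*Y)/((7*Y)) = (7*Y)*(1/(7*Y)) = 1)
-249488*1/(R*L(-14)) + 234733/220449 = -249488/(30*1) + 234733/220449 = -249488/30 + 234733*(1/220449) = -249488*1/30 + 234733/220449 = -124744/15 + 234733/220449 = -9165389687/1102245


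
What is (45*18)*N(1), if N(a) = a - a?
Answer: 0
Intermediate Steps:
N(a) = 0
(45*18)*N(1) = (45*18)*0 = 810*0 = 0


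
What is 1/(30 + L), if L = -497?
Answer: -1/467 ≈ -0.0021413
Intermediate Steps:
1/(30 + L) = 1/(30 - 497) = 1/(-467) = -1/467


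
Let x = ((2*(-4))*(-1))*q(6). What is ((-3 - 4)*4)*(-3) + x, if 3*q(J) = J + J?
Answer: 116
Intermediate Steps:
q(J) = 2*J/3 (q(J) = (J + J)/3 = (2*J)/3 = 2*J/3)
x = 32 (x = ((2*(-4))*(-1))*((⅔)*6) = -8*(-1)*4 = 8*4 = 32)
((-3 - 4)*4)*(-3) + x = ((-3 - 4)*4)*(-3) + 32 = -7*4*(-3) + 32 = -28*(-3) + 32 = 84 + 32 = 116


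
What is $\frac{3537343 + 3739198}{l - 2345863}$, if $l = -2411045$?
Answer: $- \frac{7276541}{4756908} \approx -1.5297$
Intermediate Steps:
$\frac{3537343 + 3739198}{l - 2345863} = \frac{3537343 + 3739198}{-2411045 - 2345863} = \frac{7276541}{-4756908} = 7276541 \left(- \frac{1}{4756908}\right) = - \frac{7276541}{4756908}$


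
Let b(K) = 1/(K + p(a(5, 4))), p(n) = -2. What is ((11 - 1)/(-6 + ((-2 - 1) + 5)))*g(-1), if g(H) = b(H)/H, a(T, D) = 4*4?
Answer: -⅚ ≈ -0.83333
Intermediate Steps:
a(T, D) = 16
b(K) = 1/(-2 + K) (b(K) = 1/(K - 2) = 1/(-2 + K))
g(H) = 1/(H*(-2 + H)) (g(H) = 1/((-2 + H)*H) = 1/(H*(-2 + H)))
((11 - 1)/(-6 + ((-2 - 1) + 5)))*g(-1) = ((11 - 1)/(-6 + ((-2 - 1) + 5)))*(1/((-1)*(-2 - 1))) = (10/(-6 + (-3 + 5)))*(-1/(-3)) = (10/(-6 + 2))*(-1*(-⅓)) = (10/(-4))*(⅓) = (10*(-¼))*(⅓) = -5/2*⅓ = -⅚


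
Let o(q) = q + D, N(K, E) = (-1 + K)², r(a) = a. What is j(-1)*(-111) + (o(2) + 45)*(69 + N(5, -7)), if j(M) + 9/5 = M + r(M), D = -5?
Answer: 19959/5 ≈ 3991.8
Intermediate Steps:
j(M) = -9/5 + 2*M (j(M) = -9/5 + (M + M) = -9/5 + 2*M)
o(q) = -5 + q (o(q) = q - 5 = -5 + q)
j(-1)*(-111) + (o(2) + 45)*(69 + N(5, -7)) = (-9/5 + 2*(-1))*(-111) + ((-5 + 2) + 45)*(69 + (-1 + 5)²) = (-9/5 - 2)*(-111) + (-3 + 45)*(69 + 4²) = -19/5*(-111) + 42*(69 + 16) = 2109/5 + 42*85 = 2109/5 + 3570 = 19959/5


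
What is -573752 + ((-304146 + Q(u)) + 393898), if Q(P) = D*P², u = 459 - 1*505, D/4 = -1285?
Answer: -11360240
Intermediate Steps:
D = -5140 (D = 4*(-1285) = -5140)
u = -46 (u = 459 - 505 = -46)
Q(P) = -5140*P²
-573752 + ((-304146 + Q(u)) + 393898) = -573752 + ((-304146 - 5140*(-46)²) + 393898) = -573752 + ((-304146 - 5140*2116) + 393898) = -573752 + ((-304146 - 10876240) + 393898) = -573752 + (-11180386 + 393898) = -573752 - 10786488 = -11360240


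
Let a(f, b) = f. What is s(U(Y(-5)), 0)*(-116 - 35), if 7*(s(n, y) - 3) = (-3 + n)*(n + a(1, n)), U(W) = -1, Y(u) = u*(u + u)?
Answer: -453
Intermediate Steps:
Y(u) = 2*u² (Y(u) = u*(2*u) = 2*u²)
s(n, y) = 3 + (1 + n)*(-3 + n)/7 (s(n, y) = 3 + ((-3 + n)*(n + 1))/7 = 3 + ((-3 + n)*(1 + n))/7 = 3 + ((1 + n)*(-3 + n))/7 = 3 + (1 + n)*(-3 + n)/7)
s(U(Y(-5)), 0)*(-116 - 35) = (18/7 - 2/7*(-1) + (⅐)*(-1)²)*(-116 - 35) = (18/7 + 2/7 + (⅐)*1)*(-151) = (18/7 + 2/7 + ⅐)*(-151) = 3*(-151) = -453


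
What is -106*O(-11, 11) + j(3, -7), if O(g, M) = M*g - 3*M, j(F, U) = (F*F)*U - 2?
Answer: 16259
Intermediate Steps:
j(F, U) = -2 + U*F² (j(F, U) = F²*U - 2 = U*F² - 2 = -2 + U*F²)
O(g, M) = -3*M + M*g
-106*O(-11, 11) + j(3, -7) = -1166*(-3 - 11) + (-2 - 7*3²) = -1166*(-14) + (-2 - 7*9) = -106*(-154) + (-2 - 63) = 16324 - 65 = 16259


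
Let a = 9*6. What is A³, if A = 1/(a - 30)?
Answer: 1/13824 ≈ 7.2338e-5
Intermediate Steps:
a = 54
A = 1/24 (A = 1/(54 - 30) = 1/24 ≈ 0.041667)
A³ = (1/24)³ = 1/13824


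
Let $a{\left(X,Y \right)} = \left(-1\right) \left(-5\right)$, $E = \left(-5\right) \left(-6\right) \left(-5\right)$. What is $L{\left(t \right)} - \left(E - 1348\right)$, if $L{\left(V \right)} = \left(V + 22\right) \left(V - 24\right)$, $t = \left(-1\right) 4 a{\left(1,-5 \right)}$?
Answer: $1410$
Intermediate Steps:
$E = -150$ ($E = 30 \left(-5\right) = -150$)
$a{\left(X,Y \right)} = 5$
$t = -20$ ($t = \left(-1\right) 4 \cdot 5 = \left(-4\right) 5 = -20$)
$L{\left(V \right)} = \left(-24 + V\right) \left(22 + V\right)$ ($L{\left(V \right)} = \left(22 + V\right) \left(-24 + V\right) = \left(-24 + V\right) \left(22 + V\right)$)
$L{\left(t \right)} - \left(E - 1348\right) = \left(-528 + \left(-20\right)^{2} - -40\right) - \left(-150 - 1348\right) = \left(-528 + 400 + 40\right) - -1498 = -88 + 1498 = 1410$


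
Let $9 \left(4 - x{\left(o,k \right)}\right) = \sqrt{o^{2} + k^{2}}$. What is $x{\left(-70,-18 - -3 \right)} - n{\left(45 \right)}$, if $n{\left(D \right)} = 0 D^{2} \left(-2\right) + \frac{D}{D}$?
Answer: $3 - \frac{5 \sqrt{205}}{9} \approx -4.9543$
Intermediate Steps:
$x{\left(o,k \right)} = 4 - \frac{\sqrt{k^{2} + o^{2}}}{9}$ ($x{\left(o,k \right)} = 4 - \frac{\sqrt{o^{2} + k^{2}}}{9} = 4 - \frac{\sqrt{k^{2} + o^{2}}}{9}$)
$n{\left(D \right)} = 1$ ($n{\left(D \right)} = 0 \left(-2\right) + 1 = 0 + 1 = 1$)
$x{\left(-70,-18 - -3 \right)} - n{\left(45 \right)} = \left(4 - \frac{\sqrt{\left(-18 - -3\right)^{2} + \left(-70\right)^{2}}}{9}\right) - 1 = \left(4 - \frac{\sqrt{\left(-18 + 3\right)^{2} + 4900}}{9}\right) - 1 = \left(4 - \frac{\sqrt{\left(-15\right)^{2} + 4900}}{9}\right) - 1 = \left(4 - \frac{\sqrt{225 + 4900}}{9}\right) - 1 = \left(4 - \frac{\sqrt{5125}}{9}\right) - 1 = \left(4 - \frac{5 \sqrt{205}}{9}\right) - 1 = 3 - \frac{5 \sqrt{205}}{9}$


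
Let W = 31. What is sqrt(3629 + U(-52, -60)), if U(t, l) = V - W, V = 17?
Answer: sqrt(3615) ≈ 60.125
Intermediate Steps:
U(t, l) = -14 (U(t, l) = 17 - 1*31 = 17 - 31 = -14)
sqrt(3629 + U(-52, -60)) = sqrt(3629 - 14) = sqrt(3615)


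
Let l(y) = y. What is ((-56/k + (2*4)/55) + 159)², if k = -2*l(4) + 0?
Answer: 83503044/3025 ≈ 27604.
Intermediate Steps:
k = -8 (k = -2*4 + 0 = -8 + 0 = -8)
((-56/k + (2*4)/55) + 159)² = ((-56/(-8) + (2*4)/55) + 159)² = ((-56*(-⅛) + 8*(1/55)) + 159)² = ((7 + 8/55) + 159)² = (393/55 + 159)² = (9138/55)² = 83503044/3025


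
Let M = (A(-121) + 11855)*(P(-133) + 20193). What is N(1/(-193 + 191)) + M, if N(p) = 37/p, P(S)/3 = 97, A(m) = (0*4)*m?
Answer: 242837746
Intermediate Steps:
A(m) = 0 (A(m) = 0*m = 0)
P(S) = 291 (P(S) = 3*97 = 291)
M = 242837820 (M = (0 + 11855)*(291 + 20193) = 11855*20484 = 242837820)
N(1/(-193 + 191)) + M = 37/(1/(-193 + 191)) + 242837820 = 37/(1/(-2)) + 242837820 = 37/(-½) + 242837820 = 37*(-2) + 242837820 = -74 + 242837820 = 242837746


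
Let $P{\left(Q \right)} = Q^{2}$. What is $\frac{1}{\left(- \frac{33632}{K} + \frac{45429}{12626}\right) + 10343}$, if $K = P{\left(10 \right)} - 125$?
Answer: $\frac{315650}{3690541307} \approx 8.5529 \cdot 10^{-5}$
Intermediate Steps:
$K = -25$ ($K = 10^{2} - 125 = 100 - 125 = -25$)
$\frac{1}{\left(- \frac{33632}{K} + \frac{45429}{12626}\right) + 10343} = \frac{1}{\left(- \frac{33632}{-25} + \frac{45429}{12626}\right) + 10343} = \frac{1}{\left(\left(-33632\right) \left(- \frac{1}{25}\right) + 45429 \cdot \frac{1}{12626}\right) + 10343} = \frac{1}{\left(\frac{33632}{25} + \frac{45429}{12626}\right) + 10343} = \frac{1}{\frac{425773357}{315650} + 10343} = \frac{1}{\frac{3690541307}{315650}} = \frac{315650}{3690541307}$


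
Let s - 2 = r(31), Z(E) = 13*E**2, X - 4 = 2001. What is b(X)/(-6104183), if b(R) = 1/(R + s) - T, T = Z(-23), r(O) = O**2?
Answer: 20410935/18117215144 ≈ 0.0011266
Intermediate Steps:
X = 2005 (X = 4 + 2001 = 2005)
s = 963 (s = 2 + 31**2 = 2 + 961 = 963)
T = 6877 (T = 13*(-23)**2 = 13*529 = 6877)
b(R) = -6877 + 1/(963 + R) (b(R) = 1/(R + 963) - 1*6877 = 1/(963 + R) - 6877 = -6877 + 1/(963 + R))
b(X)/(-6104183) = ((-6622550 - 6877*2005)/(963 + 2005))/(-6104183) = ((-6622550 - 13788385)/2968)*(-1/6104183) = ((1/2968)*(-20410935))*(-1/6104183) = -20410935/2968*(-1/6104183) = 20410935/18117215144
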